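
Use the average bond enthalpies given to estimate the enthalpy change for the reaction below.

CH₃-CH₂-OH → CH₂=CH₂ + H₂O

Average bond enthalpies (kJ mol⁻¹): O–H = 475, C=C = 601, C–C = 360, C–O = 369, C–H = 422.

Bonds broken (reactants):
  C–C: 1 × 360 = 360
  C–H: 5 × 422 = 2110
  C–O: 1 × 369 = 369
  O–H: 1 × 475 = 475
  Σ(broken) = 3314 kJ
Bonds formed (products):
  C–H: 4 × 422 = 1688
  C=C: 1 × 601 = 601
  O–H: 2 × 475 = 950
  Σ(formed) = 3239 kJ
ΔH = Σ(broken) − Σ(formed) = 3314 − 3239 = +75 kJ

ΔH ≈ +75 kJ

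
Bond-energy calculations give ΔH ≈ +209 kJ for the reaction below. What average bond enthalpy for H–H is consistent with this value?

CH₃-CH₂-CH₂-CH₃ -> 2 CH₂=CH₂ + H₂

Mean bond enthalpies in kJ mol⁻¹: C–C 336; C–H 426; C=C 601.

D(H–H) ≈ 449 kJ/mol

Let D be the H–H bond energy.
Σ(broken) = 3×336 + 10×426 = 5268
Σ(formed) = 8×426 + 2×601 + 1×D = 4610 + D
ΔH = Σ(broken) − Σ(formed) = (5268) − (4610 + D) = +658 − D
Setting this equal to +209 kJ gives D = 449 kJ/mol.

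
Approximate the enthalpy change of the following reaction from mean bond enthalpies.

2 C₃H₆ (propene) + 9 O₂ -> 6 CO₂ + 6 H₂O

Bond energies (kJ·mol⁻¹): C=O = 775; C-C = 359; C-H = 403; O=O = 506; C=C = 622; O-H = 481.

ΔH ≈ −3720 kJ

Bonds broken (reactants):
  C-C: 2 × 359 = 718
  C-H: 12 × 403 = 4836
  C=C: 2 × 622 = 1244
  O=O: 9 × 506 = 4554
  Σ(broken) = 11352 kJ
Bonds formed (products):
  C=O: 12 × 775 = 9300
  O-H: 12 × 481 = 5772
  Σ(formed) = 15072 kJ
ΔH = Σ(broken) − Σ(formed) = 11352 − 15072 = −3720 kJ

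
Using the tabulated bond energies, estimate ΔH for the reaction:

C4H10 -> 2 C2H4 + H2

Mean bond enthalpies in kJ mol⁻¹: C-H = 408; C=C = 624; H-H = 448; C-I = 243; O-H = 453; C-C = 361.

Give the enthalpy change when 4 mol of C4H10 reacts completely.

ΔH = +812 kJ

Bonds broken (reactants):
  C-C: 3 × 361 = 1083
  C-H: 10 × 408 = 4080
  Σ(broken) = 5163 kJ
Bonds formed (products):
  C-H: 8 × 408 = 3264
  C=C: 2 × 624 = 1248
  H-H: 1 × 448 = 448
  Σ(formed) = 4960 kJ
ΔH = Σ(broken) − Σ(formed) = 5163 − 4960 = +203 kJ
For 4× the reaction as written: 4 × (+203) = +812 kJ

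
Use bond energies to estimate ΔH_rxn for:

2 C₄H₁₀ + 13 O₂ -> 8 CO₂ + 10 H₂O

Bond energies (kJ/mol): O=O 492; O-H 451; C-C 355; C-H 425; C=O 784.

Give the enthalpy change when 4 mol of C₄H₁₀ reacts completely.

Bonds broken (reactants):
  C-C: 6 × 355 = 2130
  C-H: 20 × 425 = 8500
  O=O: 13 × 492 = 6396
  Σ(broken) = 17026 kJ
Bonds formed (products):
  C=O: 16 × 784 = 12544
  O-H: 20 × 451 = 9020
  Σ(formed) = 21564 kJ
ΔH = Σ(broken) − Σ(formed) = 17026 − 21564 = −4538 kJ
For 2× the reaction as written: 2 × (−4538) = −9076 kJ

ΔH = −9076 kJ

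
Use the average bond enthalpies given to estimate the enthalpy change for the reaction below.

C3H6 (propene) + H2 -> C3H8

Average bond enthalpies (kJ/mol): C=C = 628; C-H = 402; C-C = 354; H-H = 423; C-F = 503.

ΔH ≈ −107 kJ

Bonds broken (reactants):
  C-C: 1 × 354 = 354
  C-H: 6 × 402 = 2412
  C=C: 1 × 628 = 628
  H-H: 1 × 423 = 423
  Σ(broken) = 3817 kJ
Bonds formed (products):
  C-C: 2 × 354 = 708
  C-H: 8 × 402 = 3216
  Σ(formed) = 3924 kJ
ΔH = Σ(broken) − Σ(formed) = 3817 − 3924 = −107 kJ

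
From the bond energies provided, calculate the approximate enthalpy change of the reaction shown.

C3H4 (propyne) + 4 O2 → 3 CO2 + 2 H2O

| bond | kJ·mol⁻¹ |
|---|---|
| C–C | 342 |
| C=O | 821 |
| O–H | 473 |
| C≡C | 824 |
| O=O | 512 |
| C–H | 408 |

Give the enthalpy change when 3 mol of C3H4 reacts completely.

Bonds broken (reactants):
  C≡C: 1 × 824 = 824
  C–C: 1 × 342 = 342
  C–H: 4 × 408 = 1632
  O=O: 4 × 512 = 2048
  Σ(broken) = 4846 kJ
Bonds formed (products):
  C=O: 6 × 821 = 4926
  O–H: 4 × 473 = 1892
  Σ(formed) = 6818 kJ
ΔH = Σ(broken) − Σ(formed) = 4846 − 6818 = −1972 kJ
For 3× the reaction as written: 3 × (−1972) = −5916 kJ

ΔH = −5916 kJ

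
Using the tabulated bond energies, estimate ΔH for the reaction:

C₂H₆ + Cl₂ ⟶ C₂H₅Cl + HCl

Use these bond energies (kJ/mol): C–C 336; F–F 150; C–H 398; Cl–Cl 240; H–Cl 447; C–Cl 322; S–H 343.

ΔH ≈ −131 kJ

Bonds broken (reactants):
  C–C: 1 × 336 = 336
  C–H: 6 × 398 = 2388
  Cl–Cl: 1 × 240 = 240
  Σ(broken) = 2964 kJ
Bonds formed (products):
  C–C: 1 × 336 = 336
  C–Cl: 1 × 322 = 322
  C–H: 5 × 398 = 1990
  H–Cl: 1 × 447 = 447
  Σ(formed) = 3095 kJ
ΔH = Σ(broken) − Σ(formed) = 2964 − 3095 = −131 kJ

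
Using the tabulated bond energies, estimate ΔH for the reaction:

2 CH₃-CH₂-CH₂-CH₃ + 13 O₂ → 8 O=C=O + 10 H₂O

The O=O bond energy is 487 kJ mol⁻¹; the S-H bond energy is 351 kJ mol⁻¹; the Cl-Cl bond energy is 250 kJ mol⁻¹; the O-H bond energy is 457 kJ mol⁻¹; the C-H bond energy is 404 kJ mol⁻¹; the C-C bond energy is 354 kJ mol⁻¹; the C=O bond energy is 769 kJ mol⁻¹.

ΔH ≈ −4909 kJ

Bonds broken (reactants):
  C-C: 6 × 354 = 2124
  C-H: 20 × 404 = 8080
  O=O: 13 × 487 = 6331
  Σ(broken) = 16535 kJ
Bonds formed (products):
  C=O: 16 × 769 = 12304
  O-H: 20 × 457 = 9140
  Σ(formed) = 21444 kJ
ΔH = Σ(broken) − Σ(formed) = 16535 − 21444 = −4909 kJ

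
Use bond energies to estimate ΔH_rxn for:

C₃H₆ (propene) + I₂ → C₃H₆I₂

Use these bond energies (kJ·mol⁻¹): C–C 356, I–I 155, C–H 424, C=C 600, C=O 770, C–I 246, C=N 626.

Bonds broken (reactants):
  C–C: 1 × 356 = 356
  C–H: 6 × 424 = 2544
  C=C: 1 × 600 = 600
  I–I: 1 × 155 = 155
  Σ(broken) = 3655 kJ
Bonds formed (products):
  C–C: 2 × 356 = 712
  C–H: 6 × 424 = 2544
  C–I: 2 × 246 = 492
  Σ(formed) = 3748 kJ
ΔH = Σ(broken) − Σ(formed) = 3655 − 3748 = −93 kJ

ΔH ≈ −93 kJ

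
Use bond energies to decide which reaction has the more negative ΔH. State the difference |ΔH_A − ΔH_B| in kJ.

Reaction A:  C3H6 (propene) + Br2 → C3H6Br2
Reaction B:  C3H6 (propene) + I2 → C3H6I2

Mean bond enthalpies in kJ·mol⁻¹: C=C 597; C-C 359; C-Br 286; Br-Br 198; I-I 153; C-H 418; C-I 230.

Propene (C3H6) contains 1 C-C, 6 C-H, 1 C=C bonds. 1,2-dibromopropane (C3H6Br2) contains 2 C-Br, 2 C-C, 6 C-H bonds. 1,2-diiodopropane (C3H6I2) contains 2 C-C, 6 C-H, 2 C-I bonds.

Reaction A, by 67 kJ

Reaction A:
  Bonds broken (reactants):
    Br-Br: 1 × 198 = 198
    C-C: 1 × 359 = 359
    C-H: 6 × 418 = 2508
    C=C: 1 × 597 = 597
    Σ(broken) = 3662 kJ
  Bonds formed (products):
    C-Br: 2 × 286 = 572
    C-C: 2 × 359 = 718
    C-H: 6 × 418 = 2508
    Σ(formed) = 3798 kJ
  ΔH_A = 3662 − 3798 = −136 kJ
Reaction B:
  Bonds broken (reactants):
    C-C: 1 × 359 = 359
    C-H: 6 × 418 = 2508
    C=C: 1 × 597 = 597
    I-I: 1 × 153 = 153
    Σ(broken) = 3617 kJ
  Bonds formed (products):
    C-C: 2 × 359 = 718
    C-H: 6 × 418 = 2508
    C-I: 2 × 230 = 460
    Σ(formed) = 3686 kJ
  ΔH_B = 3617 − 3686 = −69 kJ
ΔH_A − ΔH_B = −67 kJ, so reaction A has the more negative ΔH; |ΔH_A − ΔH_B| = 67 kJ.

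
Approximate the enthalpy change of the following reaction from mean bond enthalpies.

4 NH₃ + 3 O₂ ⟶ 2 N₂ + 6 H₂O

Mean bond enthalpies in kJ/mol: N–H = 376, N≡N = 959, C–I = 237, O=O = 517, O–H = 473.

Bonds broken (reactants):
  N–H: 12 × 376 = 4512
  O=O: 3 × 517 = 1551
  Σ(broken) = 6063 kJ
Bonds formed (products):
  N≡N: 2 × 959 = 1918
  O–H: 12 × 473 = 5676
  Σ(formed) = 7594 kJ
ΔH = Σ(broken) − Σ(formed) = 6063 − 7594 = −1531 kJ

ΔH ≈ −1531 kJ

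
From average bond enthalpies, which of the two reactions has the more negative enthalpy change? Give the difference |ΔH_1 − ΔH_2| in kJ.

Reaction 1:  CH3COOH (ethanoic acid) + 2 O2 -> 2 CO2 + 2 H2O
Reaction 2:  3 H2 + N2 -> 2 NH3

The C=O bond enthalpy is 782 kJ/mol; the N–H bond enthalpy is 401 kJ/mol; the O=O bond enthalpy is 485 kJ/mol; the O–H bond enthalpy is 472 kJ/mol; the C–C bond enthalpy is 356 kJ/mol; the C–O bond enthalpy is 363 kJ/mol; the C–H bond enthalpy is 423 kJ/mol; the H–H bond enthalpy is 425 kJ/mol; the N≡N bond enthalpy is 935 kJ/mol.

Reaction 1:
  Bonds broken (reactants):
    C–C: 1 × 356 = 356
    C–H: 3 × 423 = 1269
    C–O: 1 × 363 = 363
    C=O: 1 × 782 = 782
    O–H: 1 × 472 = 472
    O=O: 2 × 485 = 970
    Σ(broken) = 4212 kJ
  Bonds formed (products):
    C=O: 4 × 782 = 3128
    O–H: 4 × 472 = 1888
    Σ(formed) = 5016 kJ
  ΔH_1 = 4212 − 5016 = −804 kJ
Reaction 2:
  Bonds broken (reactants):
    H–H: 3 × 425 = 1275
    N≡N: 1 × 935 = 935
    Σ(broken) = 2210 kJ
  Bonds formed (products):
    N–H: 6 × 401 = 2406
    Σ(formed) = 2406 kJ
  ΔH_2 = 2210 − 2406 = −196 kJ
ΔH_1 − ΔH_2 = −608 kJ, so reaction 1 has the more negative ΔH; |ΔH_1 − ΔH_2| = 608 kJ.

Reaction 1, by 608 kJ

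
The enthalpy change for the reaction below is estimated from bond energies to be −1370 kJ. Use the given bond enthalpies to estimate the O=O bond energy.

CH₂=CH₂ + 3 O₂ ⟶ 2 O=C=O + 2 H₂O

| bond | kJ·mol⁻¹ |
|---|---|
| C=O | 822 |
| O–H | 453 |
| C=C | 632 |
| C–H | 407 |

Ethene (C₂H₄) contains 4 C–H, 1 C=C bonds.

D(O=O) ≈ 490 kJ/mol

Let D be the O=O bond energy.
Σ(broken) = 4×407 + 1×632 + 3×D = 2260 + 3D
Σ(formed) = 4×822 + 4×453 = 5100
ΔH = Σ(broken) − Σ(formed) = (2260 + 3D) − (5100) = −2840 + 3D
Setting this equal to −1370 kJ gives 3D = 1470, so D = 490 kJ/mol.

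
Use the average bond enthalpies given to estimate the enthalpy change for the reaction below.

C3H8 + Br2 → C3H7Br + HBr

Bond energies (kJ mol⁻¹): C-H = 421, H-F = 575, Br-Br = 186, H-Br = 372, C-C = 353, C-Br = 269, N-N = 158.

ΔH ≈ −34 kJ

Bonds broken (reactants):
  Br-Br: 1 × 186 = 186
  C-C: 2 × 353 = 706
  C-H: 8 × 421 = 3368
  Σ(broken) = 4260 kJ
Bonds formed (products):
  C-Br: 1 × 269 = 269
  C-C: 2 × 353 = 706
  C-H: 7 × 421 = 2947
  H-Br: 1 × 372 = 372
  Σ(formed) = 4294 kJ
ΔH = Σ(broken) − Σ(formed) = 4260 − 4294 = −34 kJ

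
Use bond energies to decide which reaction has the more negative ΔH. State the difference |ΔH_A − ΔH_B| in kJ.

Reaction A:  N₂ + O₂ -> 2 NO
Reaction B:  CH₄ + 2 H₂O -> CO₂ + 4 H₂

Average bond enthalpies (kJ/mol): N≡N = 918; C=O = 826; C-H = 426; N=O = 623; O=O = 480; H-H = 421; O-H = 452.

Reaction A, by 24 kJ

Reaction A:
  Bonds broken (reactants):
    N≡N: 1 × 918 = 918
    O=O: 1 × 480 = 480
    Σ(broken) = 1398 kJ
  Bonds formed (products):
    N=O: 2 × 623 = 1246
    Σ(formed) = 1246 kJ
  ΔH_A = 1398 − 1246 = +152 kJ
Reaction B:
  Bonds broken (reactants):
    C-H: 4 × 426 = 1704
    O-H: 4 × 452 = 1808
    Σ(broken) = 3512 kJ
  Bonds formed (products):
    C=O: 2 × 826 = 1652
    H-H: 4 × 421 = 1684
    Σ(formed) = 3336 kJ
  ΔH_B = 3512 − 3336 = +176 kJ
ΔH_A − ΔH_B = −24 kJ, so reaction A has the more negative ΔH; |ΔH_A − ΔH_B| = 24 kJ.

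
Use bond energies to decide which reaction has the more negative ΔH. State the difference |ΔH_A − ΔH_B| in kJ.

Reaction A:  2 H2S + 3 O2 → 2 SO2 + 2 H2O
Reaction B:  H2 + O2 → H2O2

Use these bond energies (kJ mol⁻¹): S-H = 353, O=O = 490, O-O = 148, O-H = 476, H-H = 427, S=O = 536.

Reaction A:
  Bonds broken (reactants):
    O=O: 3 × 490 = 1470
    S-H: 4 × 353 = 1412
    Σ(broken) = 2882 kJ
  Bonds formed (products):
    O-H: 4 × 476 = 1904
    S=O: 4 × 536 = 2144
    Σ(formed) = 4048 kJ
  ΔH_A = 2882 − 4048 = −1166 kJ
Reaction B:
  Bonds broken (reactants):
    H-H: 1 × 427 = 427
    O=O: 1 × 490 = 490
    Σ(broken) = 917 kJ
  Bonds formed (products):
    O-H: 2 × 476 = 952
    O-O: 1 × 148 = 148
    Σ(formed) = 1100 kJ
  ΔH_B = 917 − 1100 = −183 kJ
ΔH_A − ΔH_B = −983 kJ, so reaction A has the more negative ΔH; |ΔH_A − ΔH_B| = 983 kJ.

Reaction A, by 983 kJ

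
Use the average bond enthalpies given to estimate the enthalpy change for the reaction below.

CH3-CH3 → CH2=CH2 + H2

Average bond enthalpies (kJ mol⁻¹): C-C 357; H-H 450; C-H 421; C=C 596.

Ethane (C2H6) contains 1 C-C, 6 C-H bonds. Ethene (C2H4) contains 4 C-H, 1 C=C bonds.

ΔH ≈ +153 kJ

Bonds broken (reactants):
  C-C: 1 × 357 = 357
  C-H: 6 × 421 = 2526
  Σ(broken) = 2883 kJ
Bonds formed (products):
  C-H: 4 × 421 = 1684
  C=C: 1 × 596 = 596
  H-H: 1 × 450 = 450
  Σ(formed) = 2730 kJ
ΔH = Σ(broken) − Σ(formed) = 2883 − 2730 = +153 kJ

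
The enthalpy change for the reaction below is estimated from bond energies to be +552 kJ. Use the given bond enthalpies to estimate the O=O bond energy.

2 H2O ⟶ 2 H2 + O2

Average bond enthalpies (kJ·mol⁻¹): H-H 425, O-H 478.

Let D be the O=O bond energy.
Σ(broken) = 4×478 = 1912
Σ(formed) = 2×425 + 1×D = 850 + D
ΔH = Σ(broken) − Σ(formed) = (1912) − (850 + D) = +1062 − D
Setting this equal to +552 kJ gives D = 510 kJ/mol.

D(O=O) ≈ 510 kJ/mol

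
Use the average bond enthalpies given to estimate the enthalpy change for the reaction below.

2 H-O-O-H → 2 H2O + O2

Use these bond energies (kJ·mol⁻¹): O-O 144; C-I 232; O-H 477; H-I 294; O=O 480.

ΔH ≈ −192 kJ

Bonds broken (reactants):
  O-H: 4 × 477 = 1908
  O-O: 2 × 144 = 288
  Σ(broken) = 2196 kJ
Bonds formed (products):
  O-H: 4 × 477 = 1908
  O=O: 1 × 480 = 480
  Σ(formed) = 2388 kJ
ΔH = Σ(broken) − Σ(formed) = 2196 − 2388 = −192 kJ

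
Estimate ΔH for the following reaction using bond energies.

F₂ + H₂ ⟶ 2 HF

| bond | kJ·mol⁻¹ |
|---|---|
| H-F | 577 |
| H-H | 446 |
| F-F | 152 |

Bonds broken (reactants):
  F-F: 1 × 152 = 152
  H-H: 1 × 446 = 446
  Σ(broken) = 598 kJ
Bonds formed (products):
  H-F: 2 × 577 = 1154
  Σ(formed) = 1154 kJ
ΔH = Σ(broken) − Σ(formed) = 598 − 1154 = −556 kJ

ΔH ≈ −556 kJ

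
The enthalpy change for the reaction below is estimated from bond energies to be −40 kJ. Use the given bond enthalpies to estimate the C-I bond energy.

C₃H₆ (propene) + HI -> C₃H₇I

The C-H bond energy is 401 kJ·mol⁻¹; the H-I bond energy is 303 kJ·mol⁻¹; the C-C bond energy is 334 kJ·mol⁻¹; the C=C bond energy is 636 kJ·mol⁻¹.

D(C-I) ≈ 244 kJ/mol

Let D be the C-I bond energy.
Σ(broken) = 1×334 + 6×401 + 1×636 + 1×303 = 3679
Σ(formed) = 2×334 + 7×401 + 1×D = 3475 + D
ΔH = Σ(broken) − Σ(formed) = (3679) − (3475 + D) = +204 − D
Setting this equal to −40 kJ gives D = 244 kJ/mol.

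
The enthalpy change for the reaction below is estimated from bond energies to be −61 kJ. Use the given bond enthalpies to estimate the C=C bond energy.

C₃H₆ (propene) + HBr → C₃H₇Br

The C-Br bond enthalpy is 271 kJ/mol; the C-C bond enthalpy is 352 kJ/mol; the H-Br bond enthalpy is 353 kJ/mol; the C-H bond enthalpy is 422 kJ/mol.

Let D be the C=C bond energy.
Σ(broken) = 1×352 + 6×422 + 1×D + 1×353 = 3237 + D
Σ(formed) = 1×271 + 2×352 + 7×422 = 3929
ΔH = Σ(broken) − Σ(formed) = (3237 + D) − (3929) = −692 + D
Setting this equal to −61 kJ gives D = 631 kJ/mol.

D(C=C) ≈ 631 kJ/mol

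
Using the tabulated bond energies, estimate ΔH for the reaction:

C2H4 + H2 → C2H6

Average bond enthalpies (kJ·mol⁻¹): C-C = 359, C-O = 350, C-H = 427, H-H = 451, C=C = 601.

Bonds broken (reactants):
  C-H: 4 × 427 = 1708
  C=C: 1 × 601 = 601
  H-H: 1 × 451 = 451
  Σ(broken) = 2760 kJ
Bonds formed (products):
  C-C: 1 × 359 = 359
  C-H: 6 × 427 = 2562
  Σ(formed) = 2921 kJ
ΔH = Σ(broken) − Σ(formed) = 2760 − 2921 = −161 kJ

ΔH ≈ −161 kJ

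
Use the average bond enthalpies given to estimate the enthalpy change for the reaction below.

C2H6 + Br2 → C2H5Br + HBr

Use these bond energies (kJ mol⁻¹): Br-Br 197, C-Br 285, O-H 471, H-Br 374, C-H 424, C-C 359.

Bonds broken (reactants):
  Br-Br: 1 × 197 = 197
  C-C: 1 × 359 = 359
  C-H: 6 × 424 = 2544
  Σ(broken) = 3100 kJ
Bonds formed (products):
  C-Br: 1 × 285 = 285
  C-C: 1 × 359 = 359
  C-H: 5 × 424 = 2120
  H-Br: 1 × 374 = 374
  Σ(formed) = 3138 kJ
ΔH = Σ(broken) − Σ(formed) = 3100 − 3138 = −38 kJ

ΔH ≈ −38 kJ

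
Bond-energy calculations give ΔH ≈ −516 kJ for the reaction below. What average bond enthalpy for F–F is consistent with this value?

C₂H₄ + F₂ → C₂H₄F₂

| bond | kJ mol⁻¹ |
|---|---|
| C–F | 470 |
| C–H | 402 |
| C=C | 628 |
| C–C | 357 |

D(F–F) ≈ 153 kJ/mol

Let D be the F–F bond energy.
Σ(broken) = 4×402 + 1×628 + 1×D = 2236 + D
Σ(formed) = 1×357 + 2×470 + 4×402 = 2905
ΔH = Σ(broken) − Σ(formed) = (2236 + D) − (2905) = −669 + D
Setting this equal to −516 kJ gives D = 153 kJ/mol.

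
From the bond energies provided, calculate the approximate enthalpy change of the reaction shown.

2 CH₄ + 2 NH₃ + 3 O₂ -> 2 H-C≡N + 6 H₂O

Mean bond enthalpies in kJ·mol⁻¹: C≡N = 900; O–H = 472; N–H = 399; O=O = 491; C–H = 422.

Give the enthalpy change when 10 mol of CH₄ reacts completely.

ΔH = −5325 kJ

Bonds broken (reactants):
  C–H: 8 × 422 = 3376
  N–H: 6 × 399 = 2394
  O=O: 3 × 491 = 1473
  Σ(broken) = 7243 kJ
Bonds formed (products):
  C≡N: 2 × 900 = 1800
  C–H: 2 × 422 = 844
  O–H: 12 × 472 = 5664
  Σ(formed) = 8308 kJ
ΔH = Σ(broken) − Σ(formed) = 7243 − 8308 = −1065 kJ
For 5× the reaction as written: 5 × (−1065) = −5325 kJ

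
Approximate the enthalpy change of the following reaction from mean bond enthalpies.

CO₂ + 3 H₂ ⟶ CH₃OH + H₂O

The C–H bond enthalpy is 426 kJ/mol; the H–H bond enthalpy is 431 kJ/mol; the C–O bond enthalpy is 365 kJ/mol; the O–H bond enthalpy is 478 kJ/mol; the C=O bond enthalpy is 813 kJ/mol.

Bonds broken (reactants):
  C=O: 2 × 813 = 1626
  H–H: 3 × 431 = 1293
  Σ(broken) = 2919 kJ
Bonds formed (products):
  C–H: 3 × 426 = 1278
  C–O: 1 × 365 = 365
  O–H: 3 × 478 = 1434
  Σ(formed) = 3077 kJ
ΔH = Σ(broken) − Σ(formed) = 2919 − 3077 = −158 kJ

ΔH ≈ −158 kJ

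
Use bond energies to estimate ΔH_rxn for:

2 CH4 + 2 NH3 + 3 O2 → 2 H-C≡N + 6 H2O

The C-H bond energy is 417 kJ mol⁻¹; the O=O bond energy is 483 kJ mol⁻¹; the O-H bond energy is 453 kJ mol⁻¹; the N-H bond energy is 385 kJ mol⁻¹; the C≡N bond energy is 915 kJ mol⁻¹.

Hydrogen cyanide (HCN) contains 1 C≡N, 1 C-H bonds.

ΔH ≈ −1005 kJ

Bonds broken (reactants):
  C-H: 8 × 417 = 3336
  N-H: 6 × 385 = 2310
  O=O: 3 × 483 = 1449
  Σ(broken) = 7095 kJ
Bonds formed (products):
  C≡N: 2 × 915 = 1830
  C-H: 2 × 417 = 834
  O-H: 12 × 453 = 5436
  Σ(formed) = 8100 kJ
ΔH = Σ(broken) − Σ(formed) = 7095 − 8100 = −1005 kJ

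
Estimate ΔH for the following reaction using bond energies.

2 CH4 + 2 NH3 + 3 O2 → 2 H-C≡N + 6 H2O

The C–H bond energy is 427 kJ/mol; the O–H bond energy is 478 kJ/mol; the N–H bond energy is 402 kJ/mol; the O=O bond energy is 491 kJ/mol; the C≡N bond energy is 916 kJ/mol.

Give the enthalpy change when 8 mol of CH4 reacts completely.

Bonds broken (reactants):
  C–H: 8 × 427 = 3416
  N–H: 6 × 402 = 2412
  O=O: 3 × 491 = 1473
  Σ(broken) = 7301 kJ
Bonds formed (products):
  C≡N: 2 × 916 = 1832
  C–H: 2 × 427 = 854
  O–H: 12 × 478 = 5736
  Σ(formed) = 8422 kJ
ΔH = Σ(broken) − Σ(formed) = 7301 − 8422 = −1121 kJ
For 4× the reaction as written: 4 × (−1121) = −4484 kJ

ΔH = −4484 kJ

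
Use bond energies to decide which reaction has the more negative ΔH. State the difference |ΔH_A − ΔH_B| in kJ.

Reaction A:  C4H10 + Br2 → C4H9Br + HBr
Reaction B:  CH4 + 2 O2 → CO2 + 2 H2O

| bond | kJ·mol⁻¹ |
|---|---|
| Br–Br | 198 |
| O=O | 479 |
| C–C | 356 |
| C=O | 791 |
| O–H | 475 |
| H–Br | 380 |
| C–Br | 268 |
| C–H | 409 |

Reaction B, by 847 kJ

Reaction A:
  Bonds broken (reactants):
    Br–Br: 1 × 198 = 198
    C–C: 3 × 356 = 1068
    C–H: 10 × 409 = 4090
    Σ(broken) = 5356 kJ
  Bonds formed (products):
    C–Br: 1 × 268 = 268
    C–C: 3 × 356 = 1068
    C–H: 9 × 409 = 3681
    H–Br: 1 × 380 = 380
    Σ(formed) = 5397 kJ
  ΔH_A = 5356 − 5397 = −41 kJ
Reaction B:
  Bonds broken (reactants):
    C–H: 4 × 409 = 1636
    O=O: 2 × 479 = 958
    Σ(broken) = 2594 kJ
  Bonds formed (products):
    C=O: 2 × 791 = 1582
    O–H: 4 × 475 = 1900
    Σ(formed) = 3482 kJ
  ΔH_B = 2594 − 3482 = −888 kJ
ΔH_A − ΔH_B = +847 kJ, so reaction B has the more negative ΔH; |ΔH_A − ΔH_B| = 847 kJ.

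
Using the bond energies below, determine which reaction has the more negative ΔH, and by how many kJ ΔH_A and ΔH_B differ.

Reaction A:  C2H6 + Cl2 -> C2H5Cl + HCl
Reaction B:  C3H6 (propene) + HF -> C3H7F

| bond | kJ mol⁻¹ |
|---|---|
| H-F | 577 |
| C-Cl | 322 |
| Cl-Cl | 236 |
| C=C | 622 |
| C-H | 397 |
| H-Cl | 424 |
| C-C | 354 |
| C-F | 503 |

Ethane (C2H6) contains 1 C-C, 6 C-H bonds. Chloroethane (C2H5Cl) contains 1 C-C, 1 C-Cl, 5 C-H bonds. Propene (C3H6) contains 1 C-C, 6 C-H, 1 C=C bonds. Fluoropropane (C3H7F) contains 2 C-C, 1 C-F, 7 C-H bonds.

Reaction A, by 58 kJ

Reaction A:
  Bonds broken (reactants):
    C-C: 1 × 354 = 354
    C-H: 6 × 397 = 2382
    Cl-Cl: 1 × 236 = 236
    Σ(broken) = 2972 kJ
  Bonds formed (products):
    C-C: 1 × 354 = 354
    C-Cl: 1 × 322 = 322
    C-H: 5 × 397 = 1985
    H-Cl: 1 × 424 = 424
    Σ(formed) = 3085 kJ
  ΔH_A = 2972 − 3085 = −113 kJ
Reaction B:
  Bonds broken (reactants):
    C-C: 1 × 354 = 354
    C-H: 6 × 397 = 2382
    C=C: 1 × 622 = 622
    H-F: 1 × 577 = 577
    Σ(broken) = 3935 kJ
  Bonds formed (products):
    C-C: 2 × 354 = 708
    C-F: 1 × 503 = 503
    C-H: 7 × 397 = 2779
    Σ(formed) = 3990 kJ
  ΔH_B = 3935 − 3990 = −55 kJ
ΔH_A − ΔH_B = −58 kJ, so reaction A has the more negative ΔH; |ΔH_A − ΔH_B| = 58 kJ.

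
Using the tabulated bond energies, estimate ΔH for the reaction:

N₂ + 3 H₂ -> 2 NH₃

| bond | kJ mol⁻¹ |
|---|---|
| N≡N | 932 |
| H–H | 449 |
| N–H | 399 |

ΔH ≈ −115 kJ

Bonds broken (reactants):
  H–H: 3 × 449 = 1347
  N≡N: 1 × 932 = 932
  Σ(broken) = 2279 kJ
Bonds formed (products):
  N–H: 6 × 399 = 2394
  Σ(formed) = 2394 kJ
ΔH = Σ(broken) − Σ(formed) = 2279 − 2394 = −115 kJ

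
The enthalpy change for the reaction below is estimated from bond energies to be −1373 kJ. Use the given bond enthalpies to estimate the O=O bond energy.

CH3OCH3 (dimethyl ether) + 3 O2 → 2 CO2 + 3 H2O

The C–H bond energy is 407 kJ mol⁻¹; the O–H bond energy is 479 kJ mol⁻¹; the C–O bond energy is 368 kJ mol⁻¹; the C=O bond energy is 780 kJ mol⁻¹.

Let D be the O=O bond energy.
Σ(broken) = 6×407 + 2×368 + 3×D = 3178 + 3D
Σ(formed) = 4×780 + 6×479 = 5994
ΔH = Σ(broken) − Σ(formed) = (3178 + 3D) − (5994) = −2816 + 3D
Setting this equal to −1373 kJ gives 3D = 1443, so D = 481 kJ/mol.

D(O=O) ≈ 481 kJ/mol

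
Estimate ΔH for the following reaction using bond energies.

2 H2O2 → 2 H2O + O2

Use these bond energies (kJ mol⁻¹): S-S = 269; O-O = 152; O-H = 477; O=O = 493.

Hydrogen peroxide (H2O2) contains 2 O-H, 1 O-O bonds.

Bonds broken (reactants):
  O-H: 4 × 477 = 1908
  O-O: 2 × 152 = 304
  Σ(broken) = 2212 kJ
Bonds formed (products):
  O-H: 4 × 477 = 1908
  O=O: 1 × 493 = 493
  Σ(formed) = 2401 kJ
ΔH = Σ(broken) − Σ(formed) = 2212 − 2401 = −189 kJ

ΔH ≈ −189 kJ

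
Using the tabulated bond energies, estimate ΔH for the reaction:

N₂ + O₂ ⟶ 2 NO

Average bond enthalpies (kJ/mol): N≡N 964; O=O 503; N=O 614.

ΔH ≈ +239 kJ

Bonds broken (reactants):
  N≡N: 1 × 964 = 964
  O=O: 1 × 503 = 503
  Σ(broken) = 1467 kJ
Bonds formed (products):
  N=O: 2 × 614 = 1228
  Σ(formed) = 1228 kJ
ΔH = Σ(broken) − Σ(formed) = 1467 − 1228 = +239 kJ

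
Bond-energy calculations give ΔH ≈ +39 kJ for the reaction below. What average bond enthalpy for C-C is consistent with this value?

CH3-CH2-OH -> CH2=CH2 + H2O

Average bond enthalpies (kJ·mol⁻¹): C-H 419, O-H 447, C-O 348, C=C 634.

Let D be the C-C bond energy.
Σ(broken) = 1×D + 5×419 + 1×348 + 1×447 = 2890 + D
Σ(formed) = 4×419 + 1×634 + 2×447 = 3204
ΔH = Σ(broken) − Σ(formed) = (2890 + D) − (3204) = −314 + D
Setting this equal to +39 kJ gives D = 353 kJ/mol.

D(C-C) ≈ 353 kJ/mol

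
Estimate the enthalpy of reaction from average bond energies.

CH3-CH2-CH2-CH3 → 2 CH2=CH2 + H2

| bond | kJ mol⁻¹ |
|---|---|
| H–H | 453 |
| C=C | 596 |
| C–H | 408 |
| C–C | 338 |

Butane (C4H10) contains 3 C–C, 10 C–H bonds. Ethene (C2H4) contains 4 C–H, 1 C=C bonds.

Bonds broken (reactants):
  C–C: 3 × 338 = 1014
  C–H: 10 × 408 = 4080
  Σ(broken) = 5094 kJ
Bonds formed (products):
  C–H: 8 × 408 = 3264
  C=C: 2 × 596 = 1192
  H–H: 1 × 453 = 453
  Σ(formed) = 4909 kJ
ΔH = Σ(broken) − Σ(formed) = 5094 − 4909 = +185 kJ

ΔH ≈ +185 kJ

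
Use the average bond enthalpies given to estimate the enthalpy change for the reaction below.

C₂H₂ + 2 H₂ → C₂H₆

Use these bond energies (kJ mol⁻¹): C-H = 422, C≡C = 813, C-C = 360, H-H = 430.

ΔH ≈ −375 kJ

Bonds broken (reactants):
  C≡C: 1 × 813 = 813
  C-H: 2 × 422 = 844
  H-H: 2 × 430 = 860
  Σ(broken) = 2517 kJ
Bonds formed (products):
  C-C: 1 × 360 = 360
  C-H: 6 × 422 = 2532
  Σ(formed) = 2892 kJ
ΔH = Σ(broken) − Σ(formed) = 2517 − 2892 = −375 kJ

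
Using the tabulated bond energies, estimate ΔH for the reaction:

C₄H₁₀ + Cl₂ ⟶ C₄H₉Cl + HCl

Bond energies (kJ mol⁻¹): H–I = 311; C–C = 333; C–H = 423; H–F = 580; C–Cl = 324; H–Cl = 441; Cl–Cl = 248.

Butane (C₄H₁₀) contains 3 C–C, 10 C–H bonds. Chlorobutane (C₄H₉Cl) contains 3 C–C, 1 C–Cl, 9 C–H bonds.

ΔH ≈ −94 kJ

Bonds broken (reactants):
  C–C: 3 × 333 = 999
  C–H: 10 × 423 = 4230
  Cl–Cl: 1 × 248 = 248
  Σ(broken) = 5477 kJ
Bonds formed (products):
  C–C: 3 × 333 = 999
  C–Cl: 1 × 324 = 324
  C–H: 9 × 423 = 3807
  H–Cl: 1 × 441 = 441
  Σ(formed) = 5571 kJ
ΔH = Σ(broken) − Σ(formed) = 5477 − 5571 = −94 kJ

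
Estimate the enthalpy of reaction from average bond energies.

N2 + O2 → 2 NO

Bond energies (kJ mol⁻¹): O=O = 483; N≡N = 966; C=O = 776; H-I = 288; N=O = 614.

ΔH ≈ +221 kJ

Bonds broken (reactants):
  N≡N: 1 × 966 = 966
  O=O: 1 × 483 = 483
  Σ(broken) = 1449 kJ
Bonds formed (products):
  N=O: 2 × 614 = 1228
  Σ(formed) = 1228 kJ
ΔH = Σ(broken) − Σ(formed) = 1449 − 1228 = +221 kJ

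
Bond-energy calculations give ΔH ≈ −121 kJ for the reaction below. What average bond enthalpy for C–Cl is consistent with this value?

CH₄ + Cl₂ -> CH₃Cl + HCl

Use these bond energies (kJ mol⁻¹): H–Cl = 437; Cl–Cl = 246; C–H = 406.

Let D be the C–Cl bond energy.
Σ(broken) = 4×406 + 1×246 = 1870
Σ(formed) = 1×D + 3×406 + 1×437 = 1655 + D
ΔH = Σ(broken) − Σ(formed) = (1870) − (1655 + D) = +215 − D
Setting this equal to −121 kJ gives D = 336 kJ/mol.

D(C–Cl) ≈ 336 kJ/mol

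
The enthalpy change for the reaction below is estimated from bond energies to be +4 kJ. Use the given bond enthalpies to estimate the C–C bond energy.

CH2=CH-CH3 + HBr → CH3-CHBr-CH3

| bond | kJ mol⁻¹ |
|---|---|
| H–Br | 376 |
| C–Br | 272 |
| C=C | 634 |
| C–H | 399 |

Let D be the C–C bond energy.
Σ(broken) = 1×D + 6×399 + 1×634 + 1×376 = 3404 + D
Σ(formed) = 1×272 + 2×D + 7×399 = 3065 + 2D
ΔH = Σ(broken) − Σ(formed) = (3404 + D) − (3065 + 2D) = +339 − D
Setting this equal to +4 kJ gives D = 335 kJ/mol.

D(C–C) ≈ 335 kJ/mol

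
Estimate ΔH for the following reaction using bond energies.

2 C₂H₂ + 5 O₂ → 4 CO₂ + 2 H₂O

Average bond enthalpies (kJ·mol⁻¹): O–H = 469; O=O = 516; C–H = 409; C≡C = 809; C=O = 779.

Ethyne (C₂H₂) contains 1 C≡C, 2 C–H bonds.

Bonds broken (reactants):
  C≡C: 2 × 809 = 1618
  C–H: 4 × 409 = 1636
  O=O: 5 × 516 = 2580
  Σ(broken) = 5834 kJ
Bonds formed (products):
  C=O: 8 × 779 = 6232
  O–H: 4 × 469 = 1876
  Σ(formed) = 8108 kJ
ΔH = Σ(broken) − Σ(formed) = 5834 − 8108 = −2274 kJ

ΔH ≈ −2274 kJ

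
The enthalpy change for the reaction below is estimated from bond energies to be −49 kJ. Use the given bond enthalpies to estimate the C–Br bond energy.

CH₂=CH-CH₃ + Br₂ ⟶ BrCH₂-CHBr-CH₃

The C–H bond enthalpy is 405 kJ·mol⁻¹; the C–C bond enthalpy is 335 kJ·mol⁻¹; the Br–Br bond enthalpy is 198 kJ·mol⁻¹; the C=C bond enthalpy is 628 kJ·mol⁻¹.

Let D be the C–Br bond energy.
Σ(broken) = 1×198 + 1×335 + 6×405 + 1×628 = 3591
Σ(formed) = 2×D + 2×335 + 6×405 = 3100 + 2D
ΔH = Σ(broken) − Σ(formed) = (3591) − (3100 + 2D) = +491 − 2D
Setting this equal to −49 kJ gives 2D = 540, so D = 270 kJ/mol.

D(C–Br) ≈ 270 kJ/mol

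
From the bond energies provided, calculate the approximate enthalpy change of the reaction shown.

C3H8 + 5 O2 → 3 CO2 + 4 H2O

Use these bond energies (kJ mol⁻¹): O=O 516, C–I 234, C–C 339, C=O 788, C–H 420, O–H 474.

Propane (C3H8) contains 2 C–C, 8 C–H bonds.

Bonds broken (reactants):
  C–C: 2 × 339 = 678
  C–H: 8 × 420 = 3360
  O=O: 5 × 516 = 2580
  Σ(broken) = 6618 kJ
Bonds formed (products):
  C=O: 6 × 788 = 4728
  O–H: 8 × 474 = 3792
  Σ(formed) = 8520 kJ
ΔH = Σ(broken) − Σ(formed) = 6618 − 8520 = −1902 kJ

ΔH ≈ −1902 kJ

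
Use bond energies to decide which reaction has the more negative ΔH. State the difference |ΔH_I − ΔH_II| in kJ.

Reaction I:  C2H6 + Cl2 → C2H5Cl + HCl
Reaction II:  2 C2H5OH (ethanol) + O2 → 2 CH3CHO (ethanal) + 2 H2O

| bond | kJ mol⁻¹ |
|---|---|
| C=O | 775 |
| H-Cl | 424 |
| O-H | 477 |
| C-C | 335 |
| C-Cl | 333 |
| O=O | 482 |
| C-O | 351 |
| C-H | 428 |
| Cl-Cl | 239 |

Reaction I:
  Bonds broken (reactants):
    C-C: 1 × 335 = 335
    C-H: 6 × 428 = 2568
    Cl-Cl: 1 × 239 = 239
    Σ(broken) = 3142 kJ
  Bonds formed (products):
    C-C: 1 × 335 = 335
    C-Cl: 1 × 333 = 333
    C-H: 5 × 428 = 2140
    H-Cl: 1 × 424 = 424
    Σ(formed) = 3232 kJ
  ΔH_I = 3142 − 3232 = −90 kJ
Reaction II:
  Bonds broken (reactants):
    C-C: 2 × 335 = 670
    C-H: 10 × 428 = 4280
    C-O: 2 × 351 = 702
    O-H: 2 × 477 = 954
    O=O: 1 × 482 = 482
    Σ(broken) = 7088 kJ
  Bonds formed (products):
    C-C: 2 × 335 = 670
    C-H: 8 × 428 = 3424
    C=O: 2 × 775 = 1550
    O-H: 4 × 477 = 1908
    Σ(formed) = 7552 kJ
  ΔH_II = 7088 − 7552 = −464 kJ
ΔH_I − ΔH_II = +374 kJ, so reaction II has the more negative ΔH; |ΔH_I − ΔH_II| = 374 kJ.

Reaction II, by 374 kJ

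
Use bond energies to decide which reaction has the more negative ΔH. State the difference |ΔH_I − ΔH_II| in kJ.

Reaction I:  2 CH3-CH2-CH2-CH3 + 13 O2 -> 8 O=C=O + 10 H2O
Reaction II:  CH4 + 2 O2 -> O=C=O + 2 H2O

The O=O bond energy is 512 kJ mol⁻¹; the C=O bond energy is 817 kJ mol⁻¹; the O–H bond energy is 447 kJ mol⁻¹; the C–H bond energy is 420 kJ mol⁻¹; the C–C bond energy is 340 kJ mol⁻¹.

Reaction I:
  Bonds broken (reactants):
    C–C: 6 × 340 = 2040
    C–H: 20 × 420 = 8400
    O=O: 13 × 512 = 6656
    Σ(broken) = 17096 kJ
  Bonds formed (products):
    C=O: 16 × 817 = 13072
    O–H: 20 × 447 = 8940
    Σ(formed) = 22012 kJ
  ΔH_I = 17096 − 22012 = −4916 kJ
Reaction II:
  Bonds broken (reactants):
    C–H: 4 × 420 = 1680
    O=O: 2 × 512 = 1024
    Σ(broken) = 2704 kJ
  Bonds formed (products):
    C=O: 2 × 817 = 1634
    O–H: 4 × 447 = 1788
    Σ(formed) = 3422 kJ
  ΔH_II = 2704 − 3422 = −718 kJ
ΔH_I − ΔH_II = −4198 kJ, so reaction I has the more negative ΔH; |ΔH_I − ΔH_II| = 4198 kJ.

Reaction I, by 4198 kJ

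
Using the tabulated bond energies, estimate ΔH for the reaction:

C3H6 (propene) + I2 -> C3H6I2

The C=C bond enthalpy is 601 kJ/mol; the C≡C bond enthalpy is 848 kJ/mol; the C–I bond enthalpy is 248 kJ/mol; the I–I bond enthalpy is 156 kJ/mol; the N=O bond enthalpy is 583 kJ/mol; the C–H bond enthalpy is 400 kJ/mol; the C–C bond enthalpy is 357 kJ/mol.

ΔH ≈ −96 kJ

Bonds broken (reactants):
  C–C: 1 × 357 = 357
  C–H: 6 × 400 = 2400
  C=C: 1 × 601 = 601
  I–I: 1 × 156 = 156
  Σ(broken) = 3514 kJ
Bonds formed (products):
  C–C: 2 × 357 = 714
  C–H: 6 × 400 = 2400
  C–I: 2 × 248 = 496
  Σ(formed) = 3610 kJ
ΔH = Σ(broken) − Σ(formed) = 3514 − 3610 = −96 kJ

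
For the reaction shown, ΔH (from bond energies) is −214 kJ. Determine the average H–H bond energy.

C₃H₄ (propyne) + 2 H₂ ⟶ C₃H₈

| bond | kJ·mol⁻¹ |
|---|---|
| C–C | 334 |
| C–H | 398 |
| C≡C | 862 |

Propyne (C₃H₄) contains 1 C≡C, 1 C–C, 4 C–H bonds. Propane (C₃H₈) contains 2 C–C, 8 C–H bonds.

Let D be the H–H bond energy.
Σ(broken) = 1×862 + 1×334 + 4×398 + 2×D = 2788 + 2D
Σ(formed) = 2×334 + 8×398 = 3852
ΔH = Σ(broken) − Σ(formed) = (2788 + 2D) − (3852) = −1064 + 2D
Setting this equal to −214 kJ gives 2D = 850, so D = 425 kJ/mol.

D(H–H) ≈ 425 kJ/mol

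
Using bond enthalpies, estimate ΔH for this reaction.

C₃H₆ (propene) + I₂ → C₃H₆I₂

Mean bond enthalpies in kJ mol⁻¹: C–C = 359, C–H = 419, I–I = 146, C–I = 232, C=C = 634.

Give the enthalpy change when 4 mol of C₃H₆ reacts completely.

ΔH = −172 kJ

Bonds broken (reactants):
  C–C: 1 × 359 = 359
  C–H: 6 × 419 = 2514
  C=C: 1 × 634 = 634
  I–I: 1 × 146 = 146
  Σ(broken) = 3653 kJ
Bonds formed (products):
  C–C: 2 × 359 = 718
  C–H: 6 × 419 = 2514
  C–I: 2 × 232 = 464
  Σ(formed) = 3696 kJ
ΔH = Σ(broken) − Σ(formed) = 3653 − 3696 = −43 kJ
For 4× the reaction as written: 4 × (−43) = −172 kJ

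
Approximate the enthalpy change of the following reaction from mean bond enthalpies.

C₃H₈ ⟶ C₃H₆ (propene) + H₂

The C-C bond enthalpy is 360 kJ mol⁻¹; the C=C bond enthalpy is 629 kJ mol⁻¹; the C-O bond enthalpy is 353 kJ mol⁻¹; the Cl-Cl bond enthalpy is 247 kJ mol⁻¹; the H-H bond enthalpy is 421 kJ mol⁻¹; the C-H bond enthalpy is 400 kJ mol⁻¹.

ΔH ≈ +110 kJ

Bonds broken (reactants):
  C-C: 2 × 360 = 720
  C-H: 8 × 400 = 3200
  Σ(broken) = 3920 kJ
Bonds formed (products):
  C-C: 1 × 360 = 360
  C-H: 6 × 400 = 2400
  C=C: 1 × 629 = 629
  H-H: 1 × 421 = 421
  Σ(formed) = 3810 kJ
ΔH = Σ(broken) − Σ(formed) = 3920 − 3810 = +110 kJ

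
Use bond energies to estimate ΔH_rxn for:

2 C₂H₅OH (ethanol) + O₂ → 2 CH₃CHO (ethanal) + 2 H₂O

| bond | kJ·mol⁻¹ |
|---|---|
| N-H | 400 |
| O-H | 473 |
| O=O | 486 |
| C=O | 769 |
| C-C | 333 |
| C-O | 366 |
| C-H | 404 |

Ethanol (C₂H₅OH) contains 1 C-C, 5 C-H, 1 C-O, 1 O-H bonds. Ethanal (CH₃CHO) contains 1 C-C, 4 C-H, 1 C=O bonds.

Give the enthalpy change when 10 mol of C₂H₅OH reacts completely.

ΔH = −2290 kJ

Bonds broken (reactants):
  C-C: 2 × 333 = 666
  C-H: 10 × 404 = 4040
  C-O: 2 × 366 = 732
  O-H: 2 × 473 = 946
  O=O: 1 × 486 = 486
  Σ(broken) = 6870 kJ
Bonds formed (products):
  C-C: 2 × 333 = 666
  C-H: 8 × 404 = 3232
  C=O: 2 × 769 = 1538
  O-H: 4 × 473 = 1892
  Σ(formed) = 7328 kJ
ΔH = Σ(broken) − Σ(formed) = 6870 − 7328 = −458 kJ
For 5× the reaction as written: 5 × (−458) = −2290 kJ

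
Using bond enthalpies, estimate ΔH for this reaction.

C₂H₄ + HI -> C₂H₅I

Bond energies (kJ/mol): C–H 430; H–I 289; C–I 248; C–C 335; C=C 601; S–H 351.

ΔH ≈ −123 kJ

Bonds broken (reactants):
  C–H: 4 × 430 = 1720
  C=C: 1 × 601 = 601
  H–I: 1 × 289 = 289
  Σ(broken) = 2610 kJ
Bonds formed (products):
  C–C: 1 × 335 = 335
  C–H: 5 × 430 = 2150
  C–I: 1 × 248 = 248
  Σ(formed) = 2733 kJ
ΔH = Σ(broken) − Σ(formed) = 2610 − 2733 = −123 kJ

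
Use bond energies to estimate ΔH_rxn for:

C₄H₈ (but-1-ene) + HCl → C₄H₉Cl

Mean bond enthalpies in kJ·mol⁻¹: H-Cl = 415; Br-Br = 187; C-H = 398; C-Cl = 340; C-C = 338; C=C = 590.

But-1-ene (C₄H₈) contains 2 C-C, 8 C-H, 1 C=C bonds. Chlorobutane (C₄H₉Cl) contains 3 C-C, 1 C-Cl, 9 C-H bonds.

Bonds broken (reactants):
  C-C: 2 × 338 = 676
  C-H: 8 × 398 = 3184
  C=C: 1 × 590 = 590
  H-Cl: 1 × 415 = 415
  Σ(broken) = 4865 kJ
Bonds formed (products):
  C-C: 3 × 338 = 1014
  C-Cl: 1 × 340 = 340
  C-H: 9 × 398 = 3582
  Σ(formed) = 4936 kJ
ΔH = Σ(broken) − Σ(formed) = 4865 − 4936 = −71 kJ

ΔH ≈ −71 kJ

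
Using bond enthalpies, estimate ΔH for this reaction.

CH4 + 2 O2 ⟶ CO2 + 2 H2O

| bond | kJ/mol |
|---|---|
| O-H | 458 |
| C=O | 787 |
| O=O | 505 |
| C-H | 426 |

Bonds broken (reactants):
  C-H: 4 × 426 = 1704
  O=O: 2 × 505 = 1010
  Σ(broken) = 2714 kJ
Bonds formed (products):
  C=O: 2 × 787 = 1574
  O-H: 4 × 458 = 1832
  Σ(formed) = 3406 kJ
ΔH = Σ(broken) − Σ(formed) = 2714 − 3406 = −692 kJ

ΔH ≈ −692 kJ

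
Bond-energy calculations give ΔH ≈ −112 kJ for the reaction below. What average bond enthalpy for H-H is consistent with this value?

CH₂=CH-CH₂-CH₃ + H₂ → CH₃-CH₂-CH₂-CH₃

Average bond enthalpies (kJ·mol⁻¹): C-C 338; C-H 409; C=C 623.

D(H-H) ≈ 421 kJ/mol

Let D be the H-H bond energy.
Σ(broken) = 2×338 + 8×409 + 1×623 + 1×D = 4571 + D
Σ(formed) = 3×338 + 10×409 = 5104
ΔH = Σ(broken) − Σ(formed) = (4571 + D) − (5104) = −533 + D
Setting this equal to −112 kJ gives D = 421 kJ/mol.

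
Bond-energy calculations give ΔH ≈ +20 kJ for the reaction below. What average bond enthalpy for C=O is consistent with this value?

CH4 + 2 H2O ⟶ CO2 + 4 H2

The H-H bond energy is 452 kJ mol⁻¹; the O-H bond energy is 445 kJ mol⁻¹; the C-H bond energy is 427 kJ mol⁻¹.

Let D be the C=O bond energy.
Σ(broken) = 4×427 + 4×445 = 3488
Σ(formed) = 2×D + 4×452 = 1808 + 2D
ΔH = Σ(broken) − Σ(formed) = (3488) − (1808 + 2D) = +1680 − 2D
Setting this equal to +20 kJ gives 2D = 1660, so D = 830 kJ/mol.

D(C=O) ≈ 830 kJ/mol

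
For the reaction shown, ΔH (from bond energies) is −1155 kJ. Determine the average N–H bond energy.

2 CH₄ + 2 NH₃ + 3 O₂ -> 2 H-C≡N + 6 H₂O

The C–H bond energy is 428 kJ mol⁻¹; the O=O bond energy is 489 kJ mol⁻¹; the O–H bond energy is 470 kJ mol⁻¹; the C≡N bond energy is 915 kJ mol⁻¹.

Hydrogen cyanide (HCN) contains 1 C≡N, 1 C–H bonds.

D(N–H) ≈ 380 kJ/mol

Let D be the N–H bond energy.
Σ(broken) = 8×428 + 6×D + 3×489 = 4891 + 6D
Σ(formed) = 2×915 + 2×428 + 12×470 = 8326
ΔH = Σ(broken) − Σ(formed) = (4891 + 6D) − (8326) = −3435 + 6D
Setting this equal to −1155 kJ gives 6D = 2280, so D = 380 kJ/mol.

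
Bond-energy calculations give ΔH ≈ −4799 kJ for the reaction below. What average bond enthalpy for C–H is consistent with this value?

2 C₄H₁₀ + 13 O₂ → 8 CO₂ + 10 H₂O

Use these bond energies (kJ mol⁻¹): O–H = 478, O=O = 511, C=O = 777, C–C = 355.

Let D be the C–H bond energy.
Σ(broken) = 6×355 + 20×D + 13×511 = 8773 + 20D
Σ(formed) = 16×777 + 20×478 = 21992
ΔH = Σ(broken) − Σ(formed) = (8773 + 20D) − (21992) = −13219 + 20D
Setting this equal to −4799 kJ gives 20D = 8420, so D = 421 kJ/mol.

D(C–H) ≈ 421 kJ/mol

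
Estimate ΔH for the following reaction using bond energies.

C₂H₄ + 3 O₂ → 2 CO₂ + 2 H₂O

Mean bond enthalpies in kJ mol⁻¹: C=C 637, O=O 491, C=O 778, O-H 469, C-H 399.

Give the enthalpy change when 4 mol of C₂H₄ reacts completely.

ΔH = −5128 kJ

Bonds broken (reactants):
  C-H: 4 × 399 = 1596
  C=C: 1 × 637 = 637
  O=O: 3 × 491 = 1473
  Σ(broken) = 3706 kJ
Bonds formed (products):
  C=O: 4 × 778 = 3112
  O-H: 4 × 469 = 1876
  Σ(formed) = 4988 kJ
ΔH = Σ(broken) − Σ(formed) = 3706 − 4988 = −1282 kJ
For 4× the reaction as written: 4 × (−1282) = −5128 kJ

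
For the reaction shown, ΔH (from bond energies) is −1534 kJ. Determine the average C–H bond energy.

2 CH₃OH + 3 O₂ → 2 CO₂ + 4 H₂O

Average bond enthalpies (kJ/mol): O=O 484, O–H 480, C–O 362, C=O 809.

D(C–H) ≈ 401 kJ/mol

Let D be the C–H bond energy.
Σ(broken) = 6×D + 2×362 + 2×480 + 3×484 = 3136 + 6D
Σ(formed) = 4×809 + 8×480 = 7076
ΔH = Σ(broken) − Σ(formed) = (3136 + 6D) − (7076) = −3940 + 6D
Setting this equal to −1534 kJ gives 6D = 2406, so D = 401 kJ/mol.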